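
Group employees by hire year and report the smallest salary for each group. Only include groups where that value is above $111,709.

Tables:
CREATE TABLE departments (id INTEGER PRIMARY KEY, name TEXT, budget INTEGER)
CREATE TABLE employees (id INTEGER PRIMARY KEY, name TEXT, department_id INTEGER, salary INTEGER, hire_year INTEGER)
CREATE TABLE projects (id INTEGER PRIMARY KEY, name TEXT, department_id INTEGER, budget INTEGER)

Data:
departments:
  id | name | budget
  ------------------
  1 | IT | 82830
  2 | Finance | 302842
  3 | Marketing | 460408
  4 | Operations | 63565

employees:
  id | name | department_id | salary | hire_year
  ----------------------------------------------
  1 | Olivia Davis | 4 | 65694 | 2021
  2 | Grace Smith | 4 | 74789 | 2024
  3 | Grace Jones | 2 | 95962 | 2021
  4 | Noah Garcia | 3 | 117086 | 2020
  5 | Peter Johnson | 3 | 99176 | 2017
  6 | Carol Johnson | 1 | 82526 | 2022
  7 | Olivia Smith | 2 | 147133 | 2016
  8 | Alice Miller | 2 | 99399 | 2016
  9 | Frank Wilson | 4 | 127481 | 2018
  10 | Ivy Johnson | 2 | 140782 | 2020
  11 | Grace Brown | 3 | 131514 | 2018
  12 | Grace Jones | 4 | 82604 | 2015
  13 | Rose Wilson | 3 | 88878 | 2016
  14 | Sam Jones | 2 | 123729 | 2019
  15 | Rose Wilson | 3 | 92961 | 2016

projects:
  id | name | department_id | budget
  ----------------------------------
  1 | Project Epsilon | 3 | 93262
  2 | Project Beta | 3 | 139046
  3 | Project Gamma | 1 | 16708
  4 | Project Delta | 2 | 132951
SELECT hire_year, MIN(salary) AS min_salary FROM employees GROUP BY hire_year HAVING MIN(salary) > 111709

Execution result:
hire_year | min_salary
2018 | 127481
2019 | 123729
2020 | 117086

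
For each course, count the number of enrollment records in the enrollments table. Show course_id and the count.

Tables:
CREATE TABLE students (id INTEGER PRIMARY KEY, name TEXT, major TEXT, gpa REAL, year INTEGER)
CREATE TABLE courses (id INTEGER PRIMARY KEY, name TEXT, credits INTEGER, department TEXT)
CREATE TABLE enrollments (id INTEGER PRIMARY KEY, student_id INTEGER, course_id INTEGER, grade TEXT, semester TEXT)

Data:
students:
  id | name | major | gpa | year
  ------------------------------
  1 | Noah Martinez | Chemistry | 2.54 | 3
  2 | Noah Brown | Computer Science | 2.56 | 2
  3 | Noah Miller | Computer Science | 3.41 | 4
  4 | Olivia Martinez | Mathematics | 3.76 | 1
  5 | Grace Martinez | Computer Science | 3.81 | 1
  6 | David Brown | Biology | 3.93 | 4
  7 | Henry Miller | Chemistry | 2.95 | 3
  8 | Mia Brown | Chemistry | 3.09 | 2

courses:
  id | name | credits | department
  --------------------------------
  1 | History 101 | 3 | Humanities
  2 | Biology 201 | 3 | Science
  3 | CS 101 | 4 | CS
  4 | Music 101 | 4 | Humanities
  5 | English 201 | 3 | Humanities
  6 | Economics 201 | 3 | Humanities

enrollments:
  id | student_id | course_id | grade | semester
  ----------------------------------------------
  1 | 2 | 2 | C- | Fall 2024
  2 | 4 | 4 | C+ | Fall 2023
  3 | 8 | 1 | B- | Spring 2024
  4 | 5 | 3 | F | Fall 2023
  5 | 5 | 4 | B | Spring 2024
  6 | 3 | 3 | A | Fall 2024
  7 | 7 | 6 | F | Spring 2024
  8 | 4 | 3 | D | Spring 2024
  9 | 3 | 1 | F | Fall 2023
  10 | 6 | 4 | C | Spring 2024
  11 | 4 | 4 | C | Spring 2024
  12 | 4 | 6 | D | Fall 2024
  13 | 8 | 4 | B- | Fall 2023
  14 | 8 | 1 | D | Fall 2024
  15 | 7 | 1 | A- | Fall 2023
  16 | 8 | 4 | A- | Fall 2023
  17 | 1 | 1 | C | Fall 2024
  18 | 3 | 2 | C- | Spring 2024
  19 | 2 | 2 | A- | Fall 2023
SELECT course_id, COUNT(*) AS enrollment_count FROM enrollments GROUP BY course_id

Execution result:
course_id | enrollment_count
1 | 5
2 | 3
3 | 3
4 | 6
6 | 2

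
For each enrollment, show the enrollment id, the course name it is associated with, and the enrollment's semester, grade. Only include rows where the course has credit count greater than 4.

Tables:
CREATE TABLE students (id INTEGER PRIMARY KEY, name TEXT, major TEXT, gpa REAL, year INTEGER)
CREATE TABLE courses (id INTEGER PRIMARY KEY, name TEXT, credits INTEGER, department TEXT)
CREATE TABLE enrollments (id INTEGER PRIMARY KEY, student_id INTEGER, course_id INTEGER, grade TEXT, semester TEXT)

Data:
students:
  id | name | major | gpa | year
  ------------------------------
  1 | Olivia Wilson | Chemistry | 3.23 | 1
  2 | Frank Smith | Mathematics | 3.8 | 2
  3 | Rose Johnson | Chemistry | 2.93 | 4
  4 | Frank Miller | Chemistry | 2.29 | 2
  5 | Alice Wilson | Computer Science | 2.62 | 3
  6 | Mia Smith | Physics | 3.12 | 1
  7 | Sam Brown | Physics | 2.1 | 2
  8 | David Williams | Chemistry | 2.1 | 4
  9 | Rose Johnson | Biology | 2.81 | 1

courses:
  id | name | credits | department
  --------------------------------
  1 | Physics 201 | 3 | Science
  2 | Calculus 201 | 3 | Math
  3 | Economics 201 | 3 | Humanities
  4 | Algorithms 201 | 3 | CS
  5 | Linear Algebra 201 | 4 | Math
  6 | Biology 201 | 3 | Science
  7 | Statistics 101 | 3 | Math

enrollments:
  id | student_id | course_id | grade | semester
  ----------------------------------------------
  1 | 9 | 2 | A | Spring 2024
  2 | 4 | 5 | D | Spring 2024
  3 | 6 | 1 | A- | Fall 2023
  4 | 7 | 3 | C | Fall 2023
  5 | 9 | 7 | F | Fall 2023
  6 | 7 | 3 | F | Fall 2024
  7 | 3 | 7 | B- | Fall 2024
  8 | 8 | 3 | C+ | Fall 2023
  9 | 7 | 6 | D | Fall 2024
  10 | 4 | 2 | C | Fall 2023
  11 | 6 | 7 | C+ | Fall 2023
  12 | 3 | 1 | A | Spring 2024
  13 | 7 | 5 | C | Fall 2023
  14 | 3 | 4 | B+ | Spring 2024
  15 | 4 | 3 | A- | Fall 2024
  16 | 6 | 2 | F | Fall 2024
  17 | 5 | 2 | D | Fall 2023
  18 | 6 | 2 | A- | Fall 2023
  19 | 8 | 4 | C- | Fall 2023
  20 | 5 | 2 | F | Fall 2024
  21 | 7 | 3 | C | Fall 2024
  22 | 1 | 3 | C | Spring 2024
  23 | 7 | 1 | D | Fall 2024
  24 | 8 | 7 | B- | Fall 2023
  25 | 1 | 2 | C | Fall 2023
SELECT c.id, p.name AS course, c.semester, c.grade FROM enrollments c JOIN courses p ON c.course_id = p.id WHERE p.credits > 4

Execution result:
(no rows)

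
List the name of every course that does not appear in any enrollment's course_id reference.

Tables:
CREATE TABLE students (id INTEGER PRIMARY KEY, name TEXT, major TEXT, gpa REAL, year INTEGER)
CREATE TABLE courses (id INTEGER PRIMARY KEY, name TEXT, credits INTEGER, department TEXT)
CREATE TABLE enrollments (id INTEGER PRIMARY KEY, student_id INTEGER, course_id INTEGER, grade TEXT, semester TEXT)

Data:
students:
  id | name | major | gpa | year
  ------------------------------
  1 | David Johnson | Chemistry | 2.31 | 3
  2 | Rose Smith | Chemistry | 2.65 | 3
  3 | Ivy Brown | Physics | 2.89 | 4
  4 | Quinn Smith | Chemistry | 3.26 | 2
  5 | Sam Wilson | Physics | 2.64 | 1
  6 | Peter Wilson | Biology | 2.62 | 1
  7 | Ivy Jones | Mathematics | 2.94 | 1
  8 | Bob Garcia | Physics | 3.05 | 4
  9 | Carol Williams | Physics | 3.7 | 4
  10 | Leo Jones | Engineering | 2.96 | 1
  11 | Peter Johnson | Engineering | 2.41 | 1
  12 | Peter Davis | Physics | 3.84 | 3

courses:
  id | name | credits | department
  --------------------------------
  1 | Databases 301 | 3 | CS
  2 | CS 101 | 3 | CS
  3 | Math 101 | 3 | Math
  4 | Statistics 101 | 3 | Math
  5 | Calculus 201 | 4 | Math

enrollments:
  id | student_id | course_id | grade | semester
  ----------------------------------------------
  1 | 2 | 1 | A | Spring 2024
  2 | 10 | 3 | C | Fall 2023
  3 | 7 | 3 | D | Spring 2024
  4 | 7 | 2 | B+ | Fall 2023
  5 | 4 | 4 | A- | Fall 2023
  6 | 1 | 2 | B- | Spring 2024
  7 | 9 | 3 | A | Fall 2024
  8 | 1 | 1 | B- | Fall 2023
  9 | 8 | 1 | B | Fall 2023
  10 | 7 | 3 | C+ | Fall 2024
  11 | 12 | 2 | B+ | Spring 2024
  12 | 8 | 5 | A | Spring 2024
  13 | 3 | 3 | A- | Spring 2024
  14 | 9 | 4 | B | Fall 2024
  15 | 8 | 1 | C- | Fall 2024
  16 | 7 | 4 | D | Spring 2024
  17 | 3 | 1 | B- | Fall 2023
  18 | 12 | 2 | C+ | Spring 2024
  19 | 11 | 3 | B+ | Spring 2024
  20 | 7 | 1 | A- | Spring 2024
SELECT p.name FROM courses p LEFT JOIN enrollments c ON c.course_id = p.id WHERE c.id IS NULL

Execution result:
(no rows)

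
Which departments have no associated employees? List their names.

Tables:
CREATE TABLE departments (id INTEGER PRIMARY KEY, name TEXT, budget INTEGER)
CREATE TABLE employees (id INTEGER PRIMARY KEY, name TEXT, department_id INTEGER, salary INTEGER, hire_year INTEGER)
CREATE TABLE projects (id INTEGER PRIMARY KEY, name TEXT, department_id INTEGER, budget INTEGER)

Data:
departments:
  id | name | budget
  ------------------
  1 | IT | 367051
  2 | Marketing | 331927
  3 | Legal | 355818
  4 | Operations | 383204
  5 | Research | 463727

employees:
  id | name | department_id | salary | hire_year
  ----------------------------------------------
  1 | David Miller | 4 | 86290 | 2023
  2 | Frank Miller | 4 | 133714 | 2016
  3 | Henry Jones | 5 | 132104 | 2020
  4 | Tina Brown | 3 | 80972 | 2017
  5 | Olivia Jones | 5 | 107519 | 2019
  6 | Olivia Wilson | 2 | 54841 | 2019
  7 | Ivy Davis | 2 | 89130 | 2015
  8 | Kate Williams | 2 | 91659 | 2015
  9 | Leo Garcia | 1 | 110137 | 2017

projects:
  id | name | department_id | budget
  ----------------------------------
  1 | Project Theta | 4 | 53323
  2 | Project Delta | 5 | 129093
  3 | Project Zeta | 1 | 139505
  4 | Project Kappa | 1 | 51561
SELECT p.name FROM departments p LEFT JOIN employees c ON c.department_id = p.id WHERE c.id IS NULL

Execution result:
(no rows)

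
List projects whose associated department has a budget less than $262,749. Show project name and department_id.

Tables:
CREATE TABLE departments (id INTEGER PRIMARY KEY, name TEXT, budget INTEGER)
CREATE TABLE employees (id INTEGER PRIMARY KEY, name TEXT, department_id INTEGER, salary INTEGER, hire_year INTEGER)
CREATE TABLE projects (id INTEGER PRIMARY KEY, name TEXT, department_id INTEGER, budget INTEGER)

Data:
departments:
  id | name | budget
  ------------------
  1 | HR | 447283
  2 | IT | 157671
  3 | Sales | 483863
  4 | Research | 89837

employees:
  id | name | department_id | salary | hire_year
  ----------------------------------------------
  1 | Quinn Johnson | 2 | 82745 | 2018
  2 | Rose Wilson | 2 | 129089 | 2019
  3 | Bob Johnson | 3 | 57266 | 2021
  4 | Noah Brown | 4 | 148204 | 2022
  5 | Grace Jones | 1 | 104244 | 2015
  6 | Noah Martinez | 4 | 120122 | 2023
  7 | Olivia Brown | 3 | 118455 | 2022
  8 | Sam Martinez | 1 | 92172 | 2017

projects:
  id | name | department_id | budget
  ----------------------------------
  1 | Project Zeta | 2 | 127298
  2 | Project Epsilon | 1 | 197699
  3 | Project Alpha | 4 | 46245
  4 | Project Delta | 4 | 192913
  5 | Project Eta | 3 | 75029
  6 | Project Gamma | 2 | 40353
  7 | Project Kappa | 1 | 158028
SELECT name, department_id FROM projects WHERE department_id IN (SELECT id FROM departments WHERE budget < 262749)

Execution result:
name | department_id
Project Zeta | 2
Project Alpha | 4
Project Delta | 4
Project Gamma | 2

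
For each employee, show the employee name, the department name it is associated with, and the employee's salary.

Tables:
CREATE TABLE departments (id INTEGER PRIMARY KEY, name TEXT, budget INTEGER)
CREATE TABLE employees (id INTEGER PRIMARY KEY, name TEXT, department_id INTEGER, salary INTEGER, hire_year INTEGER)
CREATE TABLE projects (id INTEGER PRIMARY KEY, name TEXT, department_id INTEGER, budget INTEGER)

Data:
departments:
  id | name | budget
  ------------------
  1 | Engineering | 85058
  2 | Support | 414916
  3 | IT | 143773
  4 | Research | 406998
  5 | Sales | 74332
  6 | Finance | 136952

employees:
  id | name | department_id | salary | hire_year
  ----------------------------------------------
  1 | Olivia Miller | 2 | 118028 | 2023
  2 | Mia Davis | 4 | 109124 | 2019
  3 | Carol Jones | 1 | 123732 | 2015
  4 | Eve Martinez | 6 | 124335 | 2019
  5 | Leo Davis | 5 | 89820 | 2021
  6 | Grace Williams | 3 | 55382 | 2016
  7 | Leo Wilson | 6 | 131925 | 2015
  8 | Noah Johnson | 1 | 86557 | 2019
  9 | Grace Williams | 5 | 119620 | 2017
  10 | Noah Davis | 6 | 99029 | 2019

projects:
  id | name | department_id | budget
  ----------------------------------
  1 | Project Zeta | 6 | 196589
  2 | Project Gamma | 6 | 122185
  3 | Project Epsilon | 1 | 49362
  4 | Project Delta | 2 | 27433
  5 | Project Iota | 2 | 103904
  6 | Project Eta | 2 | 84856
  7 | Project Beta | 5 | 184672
SELECT c.name, p.name AS department, c.salary FROM employees c JOIN departments p ON c.department_id = p.id

Execution result:
name | department | salary
Olivia Miller | Support | 118028
Mia Davis | Research | 109124
Carol Jones | Engineering | 123732
Eve Martinez | Finance | 124335
Leo Davis | Sales | 89820
Grace Williams | IT | 55382
Leo Wilson | Finance | 131925
Noah Johnson | Engineering | 86557
Grace Williams | Sales | 119620
Noah Davis | Finance | 99029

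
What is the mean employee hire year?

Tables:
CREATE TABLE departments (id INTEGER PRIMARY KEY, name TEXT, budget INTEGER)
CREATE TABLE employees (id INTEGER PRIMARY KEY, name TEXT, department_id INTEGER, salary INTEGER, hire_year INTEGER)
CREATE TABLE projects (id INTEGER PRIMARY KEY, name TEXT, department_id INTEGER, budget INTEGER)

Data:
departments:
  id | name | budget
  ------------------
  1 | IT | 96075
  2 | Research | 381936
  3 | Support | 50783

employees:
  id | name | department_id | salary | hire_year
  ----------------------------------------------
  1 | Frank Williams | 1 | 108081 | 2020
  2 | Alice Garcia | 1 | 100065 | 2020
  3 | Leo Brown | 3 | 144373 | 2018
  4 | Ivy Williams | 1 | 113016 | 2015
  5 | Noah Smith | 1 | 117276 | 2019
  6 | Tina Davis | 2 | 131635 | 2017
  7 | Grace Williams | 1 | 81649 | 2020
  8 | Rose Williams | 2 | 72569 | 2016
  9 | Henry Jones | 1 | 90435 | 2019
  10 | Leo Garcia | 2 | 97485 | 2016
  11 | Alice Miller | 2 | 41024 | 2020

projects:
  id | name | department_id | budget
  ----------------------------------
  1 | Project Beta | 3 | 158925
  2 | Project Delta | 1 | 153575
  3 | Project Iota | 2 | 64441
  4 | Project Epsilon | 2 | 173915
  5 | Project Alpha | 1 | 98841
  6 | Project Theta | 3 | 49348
SELECT AVG(hire_year) FROM employees

Execution result:
2018.18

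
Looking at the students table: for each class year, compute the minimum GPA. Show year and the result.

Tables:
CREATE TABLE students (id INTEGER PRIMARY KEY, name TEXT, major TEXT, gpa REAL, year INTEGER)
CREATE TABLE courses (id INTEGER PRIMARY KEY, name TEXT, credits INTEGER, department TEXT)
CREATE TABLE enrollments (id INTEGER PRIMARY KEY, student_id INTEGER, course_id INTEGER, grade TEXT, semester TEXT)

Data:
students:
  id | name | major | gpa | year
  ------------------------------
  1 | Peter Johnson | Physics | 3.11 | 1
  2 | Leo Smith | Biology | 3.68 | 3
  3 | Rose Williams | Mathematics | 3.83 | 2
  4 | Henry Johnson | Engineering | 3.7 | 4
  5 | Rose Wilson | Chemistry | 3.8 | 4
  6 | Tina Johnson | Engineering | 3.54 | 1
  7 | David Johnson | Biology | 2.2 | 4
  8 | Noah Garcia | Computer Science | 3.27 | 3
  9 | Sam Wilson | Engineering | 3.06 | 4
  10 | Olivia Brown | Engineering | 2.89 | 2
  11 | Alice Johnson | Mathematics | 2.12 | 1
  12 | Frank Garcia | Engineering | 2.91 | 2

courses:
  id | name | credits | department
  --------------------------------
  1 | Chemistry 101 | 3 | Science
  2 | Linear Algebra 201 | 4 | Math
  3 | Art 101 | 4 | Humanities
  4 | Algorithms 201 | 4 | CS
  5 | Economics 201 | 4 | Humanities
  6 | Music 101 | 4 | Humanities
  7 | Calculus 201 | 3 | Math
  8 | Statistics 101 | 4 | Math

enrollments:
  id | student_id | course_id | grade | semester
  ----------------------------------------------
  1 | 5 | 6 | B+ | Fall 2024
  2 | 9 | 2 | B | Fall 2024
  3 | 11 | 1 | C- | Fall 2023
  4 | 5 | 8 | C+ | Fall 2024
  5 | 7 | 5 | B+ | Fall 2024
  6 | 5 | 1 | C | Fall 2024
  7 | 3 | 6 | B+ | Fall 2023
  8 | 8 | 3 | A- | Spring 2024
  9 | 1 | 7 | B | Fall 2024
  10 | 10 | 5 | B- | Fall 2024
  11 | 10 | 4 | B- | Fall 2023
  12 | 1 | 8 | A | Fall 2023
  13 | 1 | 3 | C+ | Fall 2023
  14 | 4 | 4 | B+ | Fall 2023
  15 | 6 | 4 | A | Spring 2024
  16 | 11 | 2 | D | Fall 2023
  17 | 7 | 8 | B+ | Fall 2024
SELECT year, MIN(gpa) AS min_gpa FROM students GROUP BY year

Execution result:
year | min_gpa
1 | 2.12
2 | 2.89
3 | 3.27
4 | 2.20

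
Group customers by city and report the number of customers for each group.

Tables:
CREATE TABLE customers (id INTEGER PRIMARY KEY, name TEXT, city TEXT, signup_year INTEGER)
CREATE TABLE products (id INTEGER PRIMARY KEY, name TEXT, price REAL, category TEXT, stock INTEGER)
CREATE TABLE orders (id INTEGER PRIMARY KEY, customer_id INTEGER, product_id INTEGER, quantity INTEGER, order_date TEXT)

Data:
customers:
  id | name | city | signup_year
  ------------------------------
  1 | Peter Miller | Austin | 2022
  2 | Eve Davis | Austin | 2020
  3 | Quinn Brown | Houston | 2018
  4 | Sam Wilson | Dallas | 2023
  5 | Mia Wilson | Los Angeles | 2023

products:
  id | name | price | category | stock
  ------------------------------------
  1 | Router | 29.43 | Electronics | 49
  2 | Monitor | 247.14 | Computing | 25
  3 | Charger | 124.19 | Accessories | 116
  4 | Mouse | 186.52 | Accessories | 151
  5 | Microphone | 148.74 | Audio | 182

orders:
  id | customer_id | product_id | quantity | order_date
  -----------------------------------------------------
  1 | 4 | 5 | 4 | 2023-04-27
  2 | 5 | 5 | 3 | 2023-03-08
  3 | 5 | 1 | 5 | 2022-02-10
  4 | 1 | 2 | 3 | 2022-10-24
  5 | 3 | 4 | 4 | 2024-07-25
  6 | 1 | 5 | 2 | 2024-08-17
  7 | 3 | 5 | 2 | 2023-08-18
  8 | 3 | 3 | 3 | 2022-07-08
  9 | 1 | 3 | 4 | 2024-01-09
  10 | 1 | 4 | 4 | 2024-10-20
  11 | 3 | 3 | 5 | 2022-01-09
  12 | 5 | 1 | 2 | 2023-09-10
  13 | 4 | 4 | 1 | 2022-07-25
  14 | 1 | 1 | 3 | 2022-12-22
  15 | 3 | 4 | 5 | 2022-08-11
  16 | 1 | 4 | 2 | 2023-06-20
SELECT city, COUNT(*) AS n FROM customers GROUP BY city

Execution result:
city | n
Austin | 2
Dallas | 1
Houston | 1
Los Angeles | 1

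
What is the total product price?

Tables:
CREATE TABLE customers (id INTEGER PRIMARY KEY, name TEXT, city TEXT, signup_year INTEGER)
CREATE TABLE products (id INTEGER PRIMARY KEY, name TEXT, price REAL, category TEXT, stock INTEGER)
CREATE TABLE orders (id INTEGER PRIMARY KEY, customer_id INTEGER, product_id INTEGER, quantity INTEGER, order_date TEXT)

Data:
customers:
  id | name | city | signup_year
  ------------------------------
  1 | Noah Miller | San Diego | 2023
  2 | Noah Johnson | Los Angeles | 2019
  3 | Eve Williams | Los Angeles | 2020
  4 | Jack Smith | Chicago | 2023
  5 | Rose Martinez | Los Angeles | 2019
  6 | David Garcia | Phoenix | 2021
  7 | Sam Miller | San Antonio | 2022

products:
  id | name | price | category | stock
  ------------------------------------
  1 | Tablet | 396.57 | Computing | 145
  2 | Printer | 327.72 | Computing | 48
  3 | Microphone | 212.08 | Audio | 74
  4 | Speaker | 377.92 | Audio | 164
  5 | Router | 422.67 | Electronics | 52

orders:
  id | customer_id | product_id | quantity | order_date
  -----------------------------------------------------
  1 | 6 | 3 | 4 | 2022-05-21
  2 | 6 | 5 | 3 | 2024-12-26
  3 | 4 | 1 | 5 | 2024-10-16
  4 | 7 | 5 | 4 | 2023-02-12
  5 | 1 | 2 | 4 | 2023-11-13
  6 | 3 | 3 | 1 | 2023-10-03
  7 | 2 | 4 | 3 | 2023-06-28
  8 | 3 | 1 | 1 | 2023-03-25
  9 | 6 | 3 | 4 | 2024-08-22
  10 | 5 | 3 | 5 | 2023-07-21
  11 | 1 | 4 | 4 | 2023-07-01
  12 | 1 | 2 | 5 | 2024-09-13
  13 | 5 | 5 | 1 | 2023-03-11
SELECT SUM(price) FROM products

Execution result:
1736.96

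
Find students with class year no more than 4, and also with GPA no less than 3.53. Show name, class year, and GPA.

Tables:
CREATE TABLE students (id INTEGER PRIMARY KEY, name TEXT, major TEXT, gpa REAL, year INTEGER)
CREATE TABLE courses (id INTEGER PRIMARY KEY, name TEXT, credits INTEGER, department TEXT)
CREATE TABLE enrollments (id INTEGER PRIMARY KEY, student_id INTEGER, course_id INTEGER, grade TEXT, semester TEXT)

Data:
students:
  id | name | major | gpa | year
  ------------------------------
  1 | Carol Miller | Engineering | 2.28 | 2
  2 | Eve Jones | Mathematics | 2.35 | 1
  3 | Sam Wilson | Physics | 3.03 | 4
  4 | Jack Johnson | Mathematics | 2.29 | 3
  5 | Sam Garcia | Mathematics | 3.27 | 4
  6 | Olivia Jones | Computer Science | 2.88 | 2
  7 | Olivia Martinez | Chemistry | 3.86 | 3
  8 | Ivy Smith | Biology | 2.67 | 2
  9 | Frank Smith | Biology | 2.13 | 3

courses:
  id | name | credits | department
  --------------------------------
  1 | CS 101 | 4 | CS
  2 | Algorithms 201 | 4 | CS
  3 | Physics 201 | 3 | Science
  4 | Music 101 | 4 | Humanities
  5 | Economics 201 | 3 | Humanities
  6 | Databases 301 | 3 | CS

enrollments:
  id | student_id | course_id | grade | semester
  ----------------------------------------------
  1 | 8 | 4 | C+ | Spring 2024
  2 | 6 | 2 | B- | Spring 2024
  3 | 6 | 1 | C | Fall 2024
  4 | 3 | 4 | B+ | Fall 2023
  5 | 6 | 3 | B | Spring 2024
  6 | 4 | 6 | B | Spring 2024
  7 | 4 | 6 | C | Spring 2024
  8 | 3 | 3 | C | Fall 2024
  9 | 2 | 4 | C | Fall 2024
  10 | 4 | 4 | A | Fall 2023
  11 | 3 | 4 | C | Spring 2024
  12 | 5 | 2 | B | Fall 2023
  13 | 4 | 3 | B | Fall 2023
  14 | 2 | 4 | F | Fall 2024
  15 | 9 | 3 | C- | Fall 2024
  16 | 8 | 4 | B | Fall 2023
SELECT name, year, gpa FROM students WHERE year <= 4 AND gpa >= 3.53

Execution result:
name | year | gpa
Olivia Martinez | 3 | 3.86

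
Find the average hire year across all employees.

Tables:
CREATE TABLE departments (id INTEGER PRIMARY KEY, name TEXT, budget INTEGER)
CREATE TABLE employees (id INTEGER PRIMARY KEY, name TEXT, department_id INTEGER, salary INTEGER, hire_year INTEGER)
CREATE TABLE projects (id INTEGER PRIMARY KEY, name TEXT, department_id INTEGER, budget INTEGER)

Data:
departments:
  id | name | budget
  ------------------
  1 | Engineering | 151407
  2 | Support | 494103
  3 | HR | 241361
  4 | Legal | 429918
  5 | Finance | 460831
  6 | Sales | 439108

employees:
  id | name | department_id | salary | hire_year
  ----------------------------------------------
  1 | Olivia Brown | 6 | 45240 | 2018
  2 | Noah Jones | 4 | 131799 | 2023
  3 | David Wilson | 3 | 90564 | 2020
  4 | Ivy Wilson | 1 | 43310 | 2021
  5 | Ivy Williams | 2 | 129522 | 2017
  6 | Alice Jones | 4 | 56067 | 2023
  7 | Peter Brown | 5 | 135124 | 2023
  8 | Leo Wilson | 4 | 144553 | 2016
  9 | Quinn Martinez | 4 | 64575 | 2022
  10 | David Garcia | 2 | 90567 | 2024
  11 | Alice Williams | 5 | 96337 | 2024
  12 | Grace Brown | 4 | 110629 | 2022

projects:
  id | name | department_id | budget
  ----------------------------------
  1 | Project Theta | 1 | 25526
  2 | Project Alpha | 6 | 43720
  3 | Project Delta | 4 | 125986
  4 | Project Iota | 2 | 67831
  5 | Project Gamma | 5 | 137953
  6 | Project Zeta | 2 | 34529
SELECT AVG(hire_year) FROM employees

Execution result:
2021.08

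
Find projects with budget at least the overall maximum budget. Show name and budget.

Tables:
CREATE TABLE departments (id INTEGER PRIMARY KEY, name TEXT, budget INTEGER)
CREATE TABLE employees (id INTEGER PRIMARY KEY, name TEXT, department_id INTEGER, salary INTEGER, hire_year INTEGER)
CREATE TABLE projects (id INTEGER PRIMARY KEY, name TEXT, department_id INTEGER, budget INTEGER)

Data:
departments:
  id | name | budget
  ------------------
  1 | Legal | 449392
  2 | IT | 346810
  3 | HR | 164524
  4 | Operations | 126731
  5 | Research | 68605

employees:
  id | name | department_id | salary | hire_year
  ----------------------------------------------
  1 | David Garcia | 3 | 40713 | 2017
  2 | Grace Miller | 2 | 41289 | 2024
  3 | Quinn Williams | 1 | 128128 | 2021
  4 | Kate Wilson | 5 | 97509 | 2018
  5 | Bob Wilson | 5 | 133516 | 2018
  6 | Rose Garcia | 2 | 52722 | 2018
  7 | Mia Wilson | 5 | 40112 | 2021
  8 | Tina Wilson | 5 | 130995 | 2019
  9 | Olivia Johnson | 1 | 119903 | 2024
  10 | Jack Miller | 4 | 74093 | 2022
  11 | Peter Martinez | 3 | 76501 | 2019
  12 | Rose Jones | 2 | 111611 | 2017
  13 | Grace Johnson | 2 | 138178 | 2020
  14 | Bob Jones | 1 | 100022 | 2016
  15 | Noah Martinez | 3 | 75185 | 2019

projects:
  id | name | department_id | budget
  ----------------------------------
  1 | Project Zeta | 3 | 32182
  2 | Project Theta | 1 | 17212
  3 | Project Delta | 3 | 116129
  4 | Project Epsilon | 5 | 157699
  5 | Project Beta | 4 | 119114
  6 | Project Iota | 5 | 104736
SELECT name, budget FROM projects WHERE budget >= (SELECT MAX(budget) FROM projects)

Execution result:
name | budget
Project Epsilon | 157699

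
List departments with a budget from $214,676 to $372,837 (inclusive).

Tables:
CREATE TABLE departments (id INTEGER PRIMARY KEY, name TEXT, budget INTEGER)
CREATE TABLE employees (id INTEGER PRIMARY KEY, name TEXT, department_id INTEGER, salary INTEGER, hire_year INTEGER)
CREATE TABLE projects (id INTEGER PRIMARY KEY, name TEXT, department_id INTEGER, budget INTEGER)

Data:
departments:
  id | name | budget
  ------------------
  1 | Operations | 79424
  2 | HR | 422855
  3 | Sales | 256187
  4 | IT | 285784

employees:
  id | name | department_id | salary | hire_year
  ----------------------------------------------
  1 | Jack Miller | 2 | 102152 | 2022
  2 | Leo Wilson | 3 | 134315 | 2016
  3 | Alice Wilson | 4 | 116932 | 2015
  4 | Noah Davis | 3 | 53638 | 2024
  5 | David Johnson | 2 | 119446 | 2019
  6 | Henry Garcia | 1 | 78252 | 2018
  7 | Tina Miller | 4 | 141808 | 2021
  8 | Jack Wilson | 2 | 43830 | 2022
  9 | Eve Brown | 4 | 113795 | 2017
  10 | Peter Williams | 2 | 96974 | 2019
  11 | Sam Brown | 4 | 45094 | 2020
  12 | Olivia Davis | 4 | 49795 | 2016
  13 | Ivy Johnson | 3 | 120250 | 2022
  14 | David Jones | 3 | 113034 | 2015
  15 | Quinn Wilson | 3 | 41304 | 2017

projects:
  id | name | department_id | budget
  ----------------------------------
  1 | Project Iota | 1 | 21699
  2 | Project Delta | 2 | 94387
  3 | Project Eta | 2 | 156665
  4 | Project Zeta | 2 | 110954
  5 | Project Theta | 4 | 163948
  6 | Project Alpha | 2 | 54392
SELECT name, budget FROM departments WHERE budget BETWEEN 214676 AND 372837

Execution result:
name | budget
Sales | 256187
IT | 285784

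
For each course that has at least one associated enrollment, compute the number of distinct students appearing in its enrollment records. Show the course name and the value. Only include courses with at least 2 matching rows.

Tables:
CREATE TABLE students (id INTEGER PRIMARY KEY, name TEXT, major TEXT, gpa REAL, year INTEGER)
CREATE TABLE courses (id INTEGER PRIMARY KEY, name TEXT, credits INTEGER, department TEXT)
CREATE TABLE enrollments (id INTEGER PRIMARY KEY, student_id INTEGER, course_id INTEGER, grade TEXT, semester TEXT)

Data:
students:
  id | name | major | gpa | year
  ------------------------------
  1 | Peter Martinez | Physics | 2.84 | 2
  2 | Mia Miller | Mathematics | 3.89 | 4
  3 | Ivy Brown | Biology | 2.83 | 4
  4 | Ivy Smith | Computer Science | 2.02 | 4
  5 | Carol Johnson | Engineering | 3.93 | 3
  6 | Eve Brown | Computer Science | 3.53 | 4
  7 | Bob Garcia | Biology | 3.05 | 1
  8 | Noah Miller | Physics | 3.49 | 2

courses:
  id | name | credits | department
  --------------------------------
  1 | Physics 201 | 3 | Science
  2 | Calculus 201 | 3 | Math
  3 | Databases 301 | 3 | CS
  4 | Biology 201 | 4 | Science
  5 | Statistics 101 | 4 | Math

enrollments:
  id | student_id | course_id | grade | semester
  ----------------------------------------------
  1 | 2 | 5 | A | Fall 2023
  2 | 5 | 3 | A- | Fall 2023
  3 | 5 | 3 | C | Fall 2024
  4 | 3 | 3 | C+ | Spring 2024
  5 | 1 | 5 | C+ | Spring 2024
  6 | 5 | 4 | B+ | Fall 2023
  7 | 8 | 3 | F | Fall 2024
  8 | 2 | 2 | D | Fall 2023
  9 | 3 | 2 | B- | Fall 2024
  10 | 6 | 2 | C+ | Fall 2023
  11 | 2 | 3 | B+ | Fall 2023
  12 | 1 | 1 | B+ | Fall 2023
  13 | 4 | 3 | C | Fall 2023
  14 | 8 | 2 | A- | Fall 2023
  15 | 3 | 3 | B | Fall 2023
SELECT p.name, COUNT(DISTINCT c.student_id) AS distinct_student_count FROM enrollments c JOIN courses p ON c.course_id = p.id GROUP BY p.id, p.name HAVING COUNT(*) >= 2

Execution result:
name | distinct_student_count
Calculus 201 | 4
Databases 301 | 5
Statistics 101 | 2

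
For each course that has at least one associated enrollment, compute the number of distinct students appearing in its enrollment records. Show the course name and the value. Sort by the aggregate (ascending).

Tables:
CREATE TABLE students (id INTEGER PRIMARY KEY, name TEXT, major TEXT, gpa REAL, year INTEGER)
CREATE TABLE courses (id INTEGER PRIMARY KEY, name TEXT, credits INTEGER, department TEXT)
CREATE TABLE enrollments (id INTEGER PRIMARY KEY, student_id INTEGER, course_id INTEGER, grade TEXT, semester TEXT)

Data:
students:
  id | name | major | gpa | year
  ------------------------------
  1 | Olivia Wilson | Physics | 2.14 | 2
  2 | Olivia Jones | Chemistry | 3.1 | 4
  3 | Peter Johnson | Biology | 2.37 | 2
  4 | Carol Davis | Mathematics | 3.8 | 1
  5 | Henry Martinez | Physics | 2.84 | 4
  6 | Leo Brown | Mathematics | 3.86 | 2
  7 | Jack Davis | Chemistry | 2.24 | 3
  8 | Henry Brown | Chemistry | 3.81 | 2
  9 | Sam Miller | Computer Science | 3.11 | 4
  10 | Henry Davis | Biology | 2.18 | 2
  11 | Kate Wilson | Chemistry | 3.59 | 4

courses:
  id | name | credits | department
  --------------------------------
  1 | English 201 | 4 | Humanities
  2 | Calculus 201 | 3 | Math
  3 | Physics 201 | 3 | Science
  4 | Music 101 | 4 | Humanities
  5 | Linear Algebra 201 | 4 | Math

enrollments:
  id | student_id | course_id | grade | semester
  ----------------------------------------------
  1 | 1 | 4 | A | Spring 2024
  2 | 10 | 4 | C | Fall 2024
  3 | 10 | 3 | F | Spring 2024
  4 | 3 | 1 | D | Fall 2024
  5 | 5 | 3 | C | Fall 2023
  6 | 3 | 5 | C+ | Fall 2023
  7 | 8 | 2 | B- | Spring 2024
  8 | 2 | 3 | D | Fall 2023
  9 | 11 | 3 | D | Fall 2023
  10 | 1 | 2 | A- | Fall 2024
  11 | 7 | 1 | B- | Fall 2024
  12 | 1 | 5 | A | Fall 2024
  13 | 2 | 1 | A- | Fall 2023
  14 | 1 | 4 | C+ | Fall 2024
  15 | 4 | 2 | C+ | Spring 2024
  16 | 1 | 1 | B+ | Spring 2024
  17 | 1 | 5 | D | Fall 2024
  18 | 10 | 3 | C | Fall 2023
SELECT p.name, COUNT(DISTINCT c.student_id) AS distinct_student_count FROM enrollments c JOIN courses p ON c.course_id = p.id GROUP BY p.id, p.name ORDER BY distinct_student_count ASC

Execution result:
name | distinct_student_count
Music 101 | 2
Linear Algebra 201 | 2
Calculus 201 | 3
English 201 | 4
Physics 201 | 4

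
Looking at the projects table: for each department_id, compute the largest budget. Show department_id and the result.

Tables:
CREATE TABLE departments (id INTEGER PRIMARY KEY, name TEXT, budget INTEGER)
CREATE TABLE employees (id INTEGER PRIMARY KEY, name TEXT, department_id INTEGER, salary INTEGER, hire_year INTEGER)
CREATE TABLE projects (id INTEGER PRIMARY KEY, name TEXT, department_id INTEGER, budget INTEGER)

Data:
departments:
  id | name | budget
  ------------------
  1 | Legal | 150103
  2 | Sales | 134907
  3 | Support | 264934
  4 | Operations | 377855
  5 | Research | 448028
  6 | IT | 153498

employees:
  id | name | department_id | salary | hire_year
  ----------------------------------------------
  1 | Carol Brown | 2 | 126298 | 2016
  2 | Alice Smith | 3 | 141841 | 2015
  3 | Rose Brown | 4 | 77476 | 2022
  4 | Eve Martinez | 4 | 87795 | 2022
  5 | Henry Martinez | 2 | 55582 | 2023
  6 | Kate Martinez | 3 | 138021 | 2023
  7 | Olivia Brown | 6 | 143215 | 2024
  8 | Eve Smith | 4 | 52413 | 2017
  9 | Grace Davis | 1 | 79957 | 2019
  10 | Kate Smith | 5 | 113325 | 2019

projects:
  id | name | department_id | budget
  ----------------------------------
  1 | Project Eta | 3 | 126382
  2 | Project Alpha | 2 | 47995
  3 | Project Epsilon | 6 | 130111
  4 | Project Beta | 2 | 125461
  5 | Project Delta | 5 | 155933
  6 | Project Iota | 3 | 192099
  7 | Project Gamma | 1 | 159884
SELECT department_id, MAX(budget) AS max_budget FROM projects GROUP BY department_id

Execution result:
department_id | max_budget
1 | 159884
2 | 125461
3 | 192099
5 | 155933
6 | 130111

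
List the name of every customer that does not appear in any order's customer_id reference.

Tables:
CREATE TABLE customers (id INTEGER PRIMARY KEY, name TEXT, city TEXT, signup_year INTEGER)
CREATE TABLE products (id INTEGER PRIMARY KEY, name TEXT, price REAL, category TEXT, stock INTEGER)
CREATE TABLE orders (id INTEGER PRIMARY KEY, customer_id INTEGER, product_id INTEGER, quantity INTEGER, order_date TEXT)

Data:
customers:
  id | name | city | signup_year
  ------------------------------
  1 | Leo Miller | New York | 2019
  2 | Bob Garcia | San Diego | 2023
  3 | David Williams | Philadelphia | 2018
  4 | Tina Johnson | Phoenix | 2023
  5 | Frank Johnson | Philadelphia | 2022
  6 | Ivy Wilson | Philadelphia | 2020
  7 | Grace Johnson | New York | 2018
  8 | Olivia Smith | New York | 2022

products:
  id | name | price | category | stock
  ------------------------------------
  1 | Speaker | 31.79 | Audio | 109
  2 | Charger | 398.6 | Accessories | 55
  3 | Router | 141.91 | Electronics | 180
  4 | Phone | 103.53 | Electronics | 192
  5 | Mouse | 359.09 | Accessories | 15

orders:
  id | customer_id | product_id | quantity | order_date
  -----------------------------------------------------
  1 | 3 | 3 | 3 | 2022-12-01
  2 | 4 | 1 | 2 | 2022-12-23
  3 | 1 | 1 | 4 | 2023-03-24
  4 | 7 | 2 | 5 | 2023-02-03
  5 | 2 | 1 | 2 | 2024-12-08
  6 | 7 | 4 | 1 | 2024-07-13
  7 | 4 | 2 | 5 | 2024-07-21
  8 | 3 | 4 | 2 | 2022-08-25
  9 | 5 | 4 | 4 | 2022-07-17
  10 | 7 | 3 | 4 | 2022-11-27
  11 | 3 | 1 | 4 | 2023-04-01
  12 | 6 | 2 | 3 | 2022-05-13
SELECT p.name FROM customers p LEFT JOIN orders c ON c.customer_id = p.id WHERE c.id IS NULL

Execution result:
Olivia Smith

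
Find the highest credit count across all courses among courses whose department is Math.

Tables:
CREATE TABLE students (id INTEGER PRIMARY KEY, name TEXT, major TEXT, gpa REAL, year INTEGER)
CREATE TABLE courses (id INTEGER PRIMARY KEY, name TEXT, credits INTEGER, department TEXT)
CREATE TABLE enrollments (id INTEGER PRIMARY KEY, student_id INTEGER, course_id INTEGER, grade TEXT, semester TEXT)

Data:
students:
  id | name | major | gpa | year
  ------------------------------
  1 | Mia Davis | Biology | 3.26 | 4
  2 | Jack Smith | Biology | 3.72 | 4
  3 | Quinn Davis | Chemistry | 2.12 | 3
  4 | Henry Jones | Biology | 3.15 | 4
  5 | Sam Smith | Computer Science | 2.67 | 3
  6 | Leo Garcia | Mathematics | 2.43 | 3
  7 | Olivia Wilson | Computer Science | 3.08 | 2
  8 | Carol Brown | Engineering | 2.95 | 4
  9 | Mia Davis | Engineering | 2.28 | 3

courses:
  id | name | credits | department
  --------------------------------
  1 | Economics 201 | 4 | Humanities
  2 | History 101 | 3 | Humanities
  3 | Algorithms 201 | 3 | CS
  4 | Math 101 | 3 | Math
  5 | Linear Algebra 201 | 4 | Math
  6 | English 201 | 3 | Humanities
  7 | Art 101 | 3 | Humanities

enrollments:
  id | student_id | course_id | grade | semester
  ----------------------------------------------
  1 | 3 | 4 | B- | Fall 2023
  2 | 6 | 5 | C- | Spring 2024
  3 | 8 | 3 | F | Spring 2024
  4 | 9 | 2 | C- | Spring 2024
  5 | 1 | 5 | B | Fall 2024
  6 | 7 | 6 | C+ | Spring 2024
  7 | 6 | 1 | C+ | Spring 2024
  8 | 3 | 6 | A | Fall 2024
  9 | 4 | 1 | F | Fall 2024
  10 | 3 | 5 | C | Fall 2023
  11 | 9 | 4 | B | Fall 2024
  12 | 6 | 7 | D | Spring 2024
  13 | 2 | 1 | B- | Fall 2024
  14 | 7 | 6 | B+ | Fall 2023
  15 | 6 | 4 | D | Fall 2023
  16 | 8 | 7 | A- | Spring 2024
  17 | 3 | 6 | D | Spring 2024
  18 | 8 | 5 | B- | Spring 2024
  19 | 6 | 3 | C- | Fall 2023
SELECT MAX(credits) FROM courses WHERE department = 'Math'

Execution result:
4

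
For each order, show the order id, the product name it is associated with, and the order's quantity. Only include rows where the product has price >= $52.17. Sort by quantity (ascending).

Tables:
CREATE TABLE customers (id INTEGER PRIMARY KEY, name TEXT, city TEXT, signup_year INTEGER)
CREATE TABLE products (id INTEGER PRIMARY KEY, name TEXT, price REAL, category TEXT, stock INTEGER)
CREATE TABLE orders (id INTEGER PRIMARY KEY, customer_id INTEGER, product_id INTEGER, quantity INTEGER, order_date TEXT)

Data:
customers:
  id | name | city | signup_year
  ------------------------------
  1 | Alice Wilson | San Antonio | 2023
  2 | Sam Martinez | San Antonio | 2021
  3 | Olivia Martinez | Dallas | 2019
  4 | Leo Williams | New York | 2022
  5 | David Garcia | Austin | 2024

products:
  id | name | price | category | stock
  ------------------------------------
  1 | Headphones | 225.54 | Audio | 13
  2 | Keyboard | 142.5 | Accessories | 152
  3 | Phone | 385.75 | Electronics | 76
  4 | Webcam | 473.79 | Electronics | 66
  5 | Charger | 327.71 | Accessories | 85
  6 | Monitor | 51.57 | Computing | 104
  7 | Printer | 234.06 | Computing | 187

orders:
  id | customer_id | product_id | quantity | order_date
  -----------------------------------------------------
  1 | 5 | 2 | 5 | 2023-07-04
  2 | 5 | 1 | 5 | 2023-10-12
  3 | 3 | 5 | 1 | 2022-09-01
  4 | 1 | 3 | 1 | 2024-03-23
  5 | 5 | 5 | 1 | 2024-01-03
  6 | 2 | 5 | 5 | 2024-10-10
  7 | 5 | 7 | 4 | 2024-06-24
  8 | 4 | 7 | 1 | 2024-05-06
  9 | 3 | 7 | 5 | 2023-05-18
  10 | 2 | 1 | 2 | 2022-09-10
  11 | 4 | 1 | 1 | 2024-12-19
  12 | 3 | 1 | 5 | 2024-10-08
SELECT c.id, p.name AS product, c.quantity FROM orders c JOIN products p ON c.product_id = p.id WHERE p.price >= 52.17 ORDER BY c.quantity ASC

Execution result:
id | product | quantity
3 | Charger | 1
4 | Phone | 1
5 | Charger | 1
8 | Printer | 1
11 | Headphones | 1
10 | Headphones | 2
7 | Printer | 4
1 | Keyboard | 5
2 | Headphones | 5
6 | Charger | 5
9 | Printer | 5
12 | Headphones | 5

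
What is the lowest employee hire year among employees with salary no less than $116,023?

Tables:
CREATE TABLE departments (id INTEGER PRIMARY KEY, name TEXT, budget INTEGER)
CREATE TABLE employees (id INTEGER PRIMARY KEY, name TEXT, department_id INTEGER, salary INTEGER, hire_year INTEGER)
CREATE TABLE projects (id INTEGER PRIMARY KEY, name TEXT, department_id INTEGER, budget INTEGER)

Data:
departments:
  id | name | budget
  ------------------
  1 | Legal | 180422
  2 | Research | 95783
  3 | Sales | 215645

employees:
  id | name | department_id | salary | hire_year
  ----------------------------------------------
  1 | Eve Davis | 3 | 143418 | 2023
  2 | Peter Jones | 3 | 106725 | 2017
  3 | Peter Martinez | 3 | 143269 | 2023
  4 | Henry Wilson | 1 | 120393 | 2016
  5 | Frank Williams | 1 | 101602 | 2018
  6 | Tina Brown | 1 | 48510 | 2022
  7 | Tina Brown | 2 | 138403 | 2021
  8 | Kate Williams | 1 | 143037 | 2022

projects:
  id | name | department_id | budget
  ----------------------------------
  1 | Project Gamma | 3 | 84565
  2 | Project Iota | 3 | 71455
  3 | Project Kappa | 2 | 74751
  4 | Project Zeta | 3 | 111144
SELECT MIN(hire_year) FROM employees WHERE salary >= 116023

Execution result:
2016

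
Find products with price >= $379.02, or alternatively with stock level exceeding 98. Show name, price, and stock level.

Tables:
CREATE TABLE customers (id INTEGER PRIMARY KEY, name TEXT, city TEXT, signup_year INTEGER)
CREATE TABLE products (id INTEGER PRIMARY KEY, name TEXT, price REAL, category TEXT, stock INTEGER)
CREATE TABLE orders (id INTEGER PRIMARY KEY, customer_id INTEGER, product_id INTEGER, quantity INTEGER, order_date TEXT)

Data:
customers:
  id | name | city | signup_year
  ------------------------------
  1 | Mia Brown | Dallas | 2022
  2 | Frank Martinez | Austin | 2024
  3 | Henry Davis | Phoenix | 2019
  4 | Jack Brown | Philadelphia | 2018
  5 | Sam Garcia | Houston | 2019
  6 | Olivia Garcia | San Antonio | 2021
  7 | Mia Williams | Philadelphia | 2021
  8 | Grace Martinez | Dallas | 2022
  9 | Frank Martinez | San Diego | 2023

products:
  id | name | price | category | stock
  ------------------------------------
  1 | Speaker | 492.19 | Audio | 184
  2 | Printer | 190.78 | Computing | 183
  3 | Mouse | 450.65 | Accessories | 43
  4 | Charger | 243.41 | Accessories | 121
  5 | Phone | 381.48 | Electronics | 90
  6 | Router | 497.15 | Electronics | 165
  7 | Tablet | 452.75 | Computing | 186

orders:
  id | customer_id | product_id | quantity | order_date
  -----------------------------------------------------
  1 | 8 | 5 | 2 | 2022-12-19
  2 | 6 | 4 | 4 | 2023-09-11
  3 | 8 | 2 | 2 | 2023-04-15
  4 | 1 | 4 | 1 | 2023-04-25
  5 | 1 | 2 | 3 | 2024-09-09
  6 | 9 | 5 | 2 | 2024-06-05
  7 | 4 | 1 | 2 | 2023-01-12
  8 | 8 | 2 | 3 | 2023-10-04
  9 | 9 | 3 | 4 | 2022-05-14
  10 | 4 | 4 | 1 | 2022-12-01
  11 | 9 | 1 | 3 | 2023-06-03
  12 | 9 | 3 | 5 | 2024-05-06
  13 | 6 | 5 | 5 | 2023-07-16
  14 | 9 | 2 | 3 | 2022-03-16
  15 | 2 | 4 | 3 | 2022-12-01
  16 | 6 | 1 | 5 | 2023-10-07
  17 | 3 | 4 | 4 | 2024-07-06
SELECT name, price, stock FROM products WHERE price >= 379.02 OR stock > 98

Execution result:
name | price | stock
Speaker | 492.19 | 184
Printer | 190.78 | 183
Mouse | 450.65 | 43
Charger | 243.41 | 121
Phone | 381.48 | 90
Router | 497.15 | 165
Tablet | 452.75 | 186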